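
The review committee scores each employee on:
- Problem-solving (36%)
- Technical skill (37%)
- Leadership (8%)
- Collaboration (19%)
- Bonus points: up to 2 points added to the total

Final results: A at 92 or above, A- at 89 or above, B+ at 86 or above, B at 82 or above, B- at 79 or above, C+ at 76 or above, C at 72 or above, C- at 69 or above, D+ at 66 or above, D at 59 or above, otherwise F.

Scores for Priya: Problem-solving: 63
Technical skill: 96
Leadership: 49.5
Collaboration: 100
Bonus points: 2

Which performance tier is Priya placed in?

B

Weighted total:
  Problem-solving 63 × 0.36 = 22.68
  Technical skill 96 × 0.37 = 35.52
  Leadership 49.5 × 0.08 = 3.96
  Collaboration 100 × 0.19 = 19
Sum = 81.16
Bonus points: 81.16 + 2 = 83.16
83.16 is ≥ 82 and < 86 → B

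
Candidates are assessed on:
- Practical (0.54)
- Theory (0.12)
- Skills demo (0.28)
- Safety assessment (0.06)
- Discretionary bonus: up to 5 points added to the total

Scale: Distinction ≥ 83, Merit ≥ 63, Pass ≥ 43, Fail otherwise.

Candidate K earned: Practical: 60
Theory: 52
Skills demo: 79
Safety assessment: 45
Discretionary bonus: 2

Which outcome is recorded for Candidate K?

Weighted total:
  Practical 60 × 0.54 = 32.4
  Theory 52 × 0.12 = 6.24
  Skills demo 79 × 0.28 = 22.12
  Safety assessment 45 × 0.06 = 2.7
Sum = 63.46
Discretionary bonus: 63.46 + 2 = 65.46
65.46 is ≥ 63 and < 83 → Merit

Merit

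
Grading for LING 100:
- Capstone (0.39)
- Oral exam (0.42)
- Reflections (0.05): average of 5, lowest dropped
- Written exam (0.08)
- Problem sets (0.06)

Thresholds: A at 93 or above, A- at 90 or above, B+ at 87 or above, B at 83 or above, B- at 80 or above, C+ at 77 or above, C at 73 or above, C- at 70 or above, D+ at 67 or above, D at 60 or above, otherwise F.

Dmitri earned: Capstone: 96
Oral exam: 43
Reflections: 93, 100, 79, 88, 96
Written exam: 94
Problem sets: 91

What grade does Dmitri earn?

Reflections: drop 79 → average of remaining 4 = 377/4 = 94.25
Weighted total:
  Capstone 96 × 0.39 = 37.44
  Oral exam 43 × 0.42 = 18.06
  Reflections 94.25 × 0.05 = 4.7125
  Written exam 94 × 0.08 = 7.52
  Problem sets 91 × 0.06 = 5.46
Sum = 73.1925
73.1925 is ≥ 73 and < 77 → C

C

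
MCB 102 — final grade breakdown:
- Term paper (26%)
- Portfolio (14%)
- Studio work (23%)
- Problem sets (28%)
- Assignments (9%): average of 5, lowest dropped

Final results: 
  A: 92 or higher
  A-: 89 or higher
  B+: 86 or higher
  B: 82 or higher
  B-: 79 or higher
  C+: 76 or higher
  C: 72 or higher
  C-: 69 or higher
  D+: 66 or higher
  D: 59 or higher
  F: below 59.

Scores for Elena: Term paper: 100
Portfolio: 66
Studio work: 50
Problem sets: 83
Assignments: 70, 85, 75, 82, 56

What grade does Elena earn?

C+

Assignments: drop 56 → average of remaining 4 = 312/4 = 78
Weighted total:
  Term paper 100 × 0.26 = 26
  Portfolio 66 × 0.14 = 9.24
  Studio work 50 × 0.23 = 11.5
  Problem sets 83 × 0.28 = 23.24
  Assignments 78 × 0.09 = 7.02
Sum = 77
77 is ≥ 76 and < 79 → C+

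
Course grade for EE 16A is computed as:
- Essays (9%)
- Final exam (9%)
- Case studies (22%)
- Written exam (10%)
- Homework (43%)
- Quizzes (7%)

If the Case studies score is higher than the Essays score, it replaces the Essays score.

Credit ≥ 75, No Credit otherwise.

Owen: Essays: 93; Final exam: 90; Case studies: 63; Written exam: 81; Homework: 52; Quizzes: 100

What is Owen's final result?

No Credit

Case studies (63) ≤ Essays (93), so Essays stays at 93.
Weighted total:
  Essays 93 × 0.09 = 8.37
  Final exam 90 × 0.09 = 8.1
  Case studies 63 × 0.22 = 13.86
  Written exam 81 × 0.1 = 8.1
  Homework 52 × 0.43 = 22.36
  Quizzes 100 × 0.07 = 7
Sum = 67.79
67.79 < 75 → No Credit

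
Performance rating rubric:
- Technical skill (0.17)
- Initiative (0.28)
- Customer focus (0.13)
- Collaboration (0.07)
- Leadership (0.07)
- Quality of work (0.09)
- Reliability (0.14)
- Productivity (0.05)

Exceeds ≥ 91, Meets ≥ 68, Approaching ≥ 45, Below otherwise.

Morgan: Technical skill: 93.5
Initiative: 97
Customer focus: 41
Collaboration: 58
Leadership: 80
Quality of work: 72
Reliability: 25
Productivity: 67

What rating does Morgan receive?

Weighted total:
  Technical skill 93.5 × 0.17 = 15.895
  Initiative 97 × 0.28 = 27.16
  Customer focus 41 × 0.13 = 5.33
  Collaboration 58 × 0.07 = 4.06
  Leadership 80 × 0.07 = 5.6
  Quality of work 72 × 0.09 = 6.48
  Reliability 25 × 0.14 = 3.5
  Productivity 67 × 0.05 = 3.35
Sum = 71.375
71.375 is ≥ 68 and < 91 → Meets

Meets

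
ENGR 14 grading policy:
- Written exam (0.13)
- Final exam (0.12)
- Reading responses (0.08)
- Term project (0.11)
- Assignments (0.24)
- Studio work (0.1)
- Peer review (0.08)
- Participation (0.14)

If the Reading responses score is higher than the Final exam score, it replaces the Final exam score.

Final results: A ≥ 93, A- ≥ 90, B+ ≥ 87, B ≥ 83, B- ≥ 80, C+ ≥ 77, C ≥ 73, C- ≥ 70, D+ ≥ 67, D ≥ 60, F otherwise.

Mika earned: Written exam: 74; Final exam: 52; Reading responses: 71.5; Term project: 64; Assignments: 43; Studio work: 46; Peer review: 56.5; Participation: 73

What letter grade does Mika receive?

D

Reading responses (71.5) > Final exam (52), so Final exam counts as 71.5.
Weighted total:
  Written exam 74 × 0.13 = 9.62
  Final exam 71.5 × 0.12 = 8.58
  Reading responses 71.5 × 0.08 = 5.72
  Term project 64 × 0.11 = 7.04
  Assignments 43 × 0.24 = 10.32
  Studio work 46 × 0.1 = 4.6
  Peer review 56.5 × 0.08 = 4.52
  Participation 73 × 0.14 = 10.22
Sum = 60.62
60.62 is ≥ 60 and < 67 → D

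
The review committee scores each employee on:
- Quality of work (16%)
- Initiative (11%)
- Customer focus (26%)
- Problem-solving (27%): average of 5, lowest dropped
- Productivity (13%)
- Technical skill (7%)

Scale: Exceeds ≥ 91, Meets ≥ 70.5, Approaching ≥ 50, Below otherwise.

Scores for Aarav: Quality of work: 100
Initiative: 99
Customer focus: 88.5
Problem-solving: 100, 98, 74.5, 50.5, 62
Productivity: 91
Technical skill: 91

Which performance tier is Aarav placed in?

Meets

Problem-solving: drop 50.5 → average of remaining 4 = 334.5/4 = 83.625
Weighted total:
  Quality of work 100 × 0.16 = 16
  Initiative 99 × 0.11 = 10.89
  Customer focus 88.5 × 0.26 = 23.01
  Problem-solving 83.625 × 0.27 = 22.57875
  Productivity 91 × 0.13 = 11.83
  Technical skill 91 × 0.07 = 6.37
Sum = 90.67875
90.67875 is ≥ 70.5 and < 91 → Meets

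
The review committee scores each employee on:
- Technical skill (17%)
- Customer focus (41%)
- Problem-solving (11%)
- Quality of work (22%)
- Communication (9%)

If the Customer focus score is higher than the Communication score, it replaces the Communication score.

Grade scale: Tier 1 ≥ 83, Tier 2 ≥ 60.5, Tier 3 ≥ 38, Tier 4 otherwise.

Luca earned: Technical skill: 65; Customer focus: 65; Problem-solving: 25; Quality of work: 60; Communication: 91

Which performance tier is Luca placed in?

Tier 2

Customer focus (65) ≤ Communication (91), so Communication stays at 91.
Weighted total:
  Technical skill 65 × 0.17 = 11.05
  Customer focus 65 × 0.41 = 26.65
  Problem-solving 25 × 0.11 = 2.75
  Quality of work 60 × 0.22 = 13.2
  Communication 91 × 0.09 = 8.19
Sum = 61.84
61.84 is ≥ 60.5 and < 83 → Tier 2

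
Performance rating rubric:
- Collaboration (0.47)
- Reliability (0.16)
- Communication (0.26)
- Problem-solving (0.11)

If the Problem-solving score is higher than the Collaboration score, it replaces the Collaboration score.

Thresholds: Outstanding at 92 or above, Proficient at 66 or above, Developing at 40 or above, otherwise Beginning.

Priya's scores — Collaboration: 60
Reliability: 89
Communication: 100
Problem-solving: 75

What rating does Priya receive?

Proficient

Problem-solving (75) > Collaboration (60), so Collaboration counts as 75.
Weighted total:
  Collaboration 75 × 0.47 = 35.25
  Reliability 89 × 0.16 = 14.24
  Communication 100 × 0.26 = 26
  Problem-solving 75 × 0.11 = 8.25
Sum = 83.74
83.74 is ≥ 66 and < 92 → Proficient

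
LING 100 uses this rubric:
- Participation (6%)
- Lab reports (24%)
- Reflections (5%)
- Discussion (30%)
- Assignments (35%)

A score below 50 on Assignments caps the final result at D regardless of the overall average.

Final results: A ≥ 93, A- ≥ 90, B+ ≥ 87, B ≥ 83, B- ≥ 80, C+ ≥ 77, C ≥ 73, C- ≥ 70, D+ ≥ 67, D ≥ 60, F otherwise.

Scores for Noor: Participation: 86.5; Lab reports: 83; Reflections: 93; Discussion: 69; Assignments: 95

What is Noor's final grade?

B

Assignments score 95 ≥ 50: minimum met.
Weighted total:
  Participation 86.5 × 0.06 = 5.19
  Lab reports 83 × 0.24 = 19.92
  Reflections 93 × 0.05 = 4.65
  Discussion 69 × 0.3 = 20.7
  Assignments 95 × 0.35 = 33.25
Sum = 83.71
83.71 is ≥ 83 and < 87 → B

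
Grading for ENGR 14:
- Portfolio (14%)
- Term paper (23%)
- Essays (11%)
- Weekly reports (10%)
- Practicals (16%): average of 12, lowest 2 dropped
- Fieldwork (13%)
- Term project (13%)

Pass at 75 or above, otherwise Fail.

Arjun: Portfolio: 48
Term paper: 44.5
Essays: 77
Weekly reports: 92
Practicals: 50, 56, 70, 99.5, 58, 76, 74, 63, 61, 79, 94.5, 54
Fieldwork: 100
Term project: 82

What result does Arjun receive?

Fail

Practicals: drop 50, 54 → average of remaining 10 = 731/10 = 73.1
Weighted total:
  Portfolio 48 × 0.14 = 6.72
  Term paper 44.5 × 0.23 = 10.235
  Essays 77 × 0.11 = 8.47
  Weekly reports 92 × 0.1 = 9.2
  Practicals 73.1 × 0.16 = 11.696
  Fieldwork 100 × 0.13 = 13
  Term project 82 × 0.13 = 10.66
Sum = 69.981
69.981 < 75 → Fail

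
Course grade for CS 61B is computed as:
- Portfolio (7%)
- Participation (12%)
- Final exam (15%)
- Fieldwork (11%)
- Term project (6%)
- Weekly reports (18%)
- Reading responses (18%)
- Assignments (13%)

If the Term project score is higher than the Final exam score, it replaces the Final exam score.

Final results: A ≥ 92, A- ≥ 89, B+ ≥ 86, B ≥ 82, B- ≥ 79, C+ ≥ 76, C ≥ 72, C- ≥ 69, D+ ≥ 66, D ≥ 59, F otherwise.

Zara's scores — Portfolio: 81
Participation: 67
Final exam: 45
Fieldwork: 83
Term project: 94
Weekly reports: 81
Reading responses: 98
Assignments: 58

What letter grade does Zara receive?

B

Term project (94) > Final exam (45), so Final exam counts as 94.
Weighted total:
  Portfolio 81 × 0.07 = 5.67
  Participation 67 × 0.12 = 8.04
  Final exam 94 × 0.15 = 14.1
  Fieldwork 83 × 0.11 = 9.13
  Term project 94 × 0.06 = 5.64
  Weekly reports 81 × 0.18 = 14.58
  Reading responses 98 × 0.18 = 17.64
  Assignments 58 × 0.13 = 7.54
Sum = 82.34
82.34 is ≥ 82 and < 86 → B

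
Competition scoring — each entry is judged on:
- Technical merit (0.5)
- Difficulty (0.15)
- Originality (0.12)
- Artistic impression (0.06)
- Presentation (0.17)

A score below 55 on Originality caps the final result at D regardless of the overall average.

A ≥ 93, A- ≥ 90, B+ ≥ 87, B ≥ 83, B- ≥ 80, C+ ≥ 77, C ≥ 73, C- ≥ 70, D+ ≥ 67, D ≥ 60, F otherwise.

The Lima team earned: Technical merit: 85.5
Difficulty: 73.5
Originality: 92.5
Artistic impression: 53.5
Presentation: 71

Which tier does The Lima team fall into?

B-

Originality score 92.5 ≥ 55: minimum met.
Weighted total:
  Technical merit 85.5 × 0.5 = 42.75
  Difficulty 73.5 × 0.15 = 11.025
  Originality 92.5 × 0.12 = 11.1
  Artistic impression 53.5 × 0.06 = 3.21
  Presentation 71 × 0.17 = 12.07
Sum = 80.155
80.155 is ≥ 80 and < 83 → B-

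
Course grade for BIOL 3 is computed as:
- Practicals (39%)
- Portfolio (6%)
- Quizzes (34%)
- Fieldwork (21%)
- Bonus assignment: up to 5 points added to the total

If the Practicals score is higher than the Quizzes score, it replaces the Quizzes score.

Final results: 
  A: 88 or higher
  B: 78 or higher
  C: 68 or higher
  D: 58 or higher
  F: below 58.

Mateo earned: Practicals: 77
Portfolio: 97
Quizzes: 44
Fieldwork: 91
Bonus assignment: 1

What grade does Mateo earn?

Practicals (77) > Quizzes (44), so Quizzes counts as 77.
Weighted total:
  Practicals 77 × 0.39 = 30.03
  Portfolio 97 × 0.06 = 5.82
  Quizzes 77 × 0.34 = 26.18
  Fieldwork 91 × 0.21 = 19.11
Sum = 81.14
Bonus assignment: 81.14 + 1 = 82.14
82.14 is ≥ 78 and < 88 → B

B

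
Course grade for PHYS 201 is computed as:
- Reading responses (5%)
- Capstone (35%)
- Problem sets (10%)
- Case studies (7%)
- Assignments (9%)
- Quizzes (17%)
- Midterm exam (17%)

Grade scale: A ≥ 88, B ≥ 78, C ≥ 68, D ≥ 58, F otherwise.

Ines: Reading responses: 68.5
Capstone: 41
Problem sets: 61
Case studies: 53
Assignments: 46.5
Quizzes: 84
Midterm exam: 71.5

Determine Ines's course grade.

D

Weighted total:
  Reading responses 68.5 × 0.05 = 3.425
  Capstone 41 × 0.35 = 14.35
  Problem sets 61 × 0.1 = 6.1
  Case studies 53 × 0.07 = 3.71
  Assignments 46.5 × 0.09 = 4.185
  Quizzes 84 × 0.17 = 14.28
  Midterm exam 71.5 × 0.17 = 12.155
Sum = 58.205
58.205 is ≥ 58 and < 68 → D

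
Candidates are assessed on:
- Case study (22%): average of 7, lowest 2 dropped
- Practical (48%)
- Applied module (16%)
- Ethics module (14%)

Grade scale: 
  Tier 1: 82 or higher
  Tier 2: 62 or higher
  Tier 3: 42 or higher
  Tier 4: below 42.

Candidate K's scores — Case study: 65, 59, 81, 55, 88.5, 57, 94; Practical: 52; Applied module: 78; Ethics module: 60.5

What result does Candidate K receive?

Tier 2

Case study: drop 55, 57 → average of remaining 5 = 387.5/5 = 77.5
Weighted total:
  Case study 77.5 × 0.22 = 17.05
  Practical 52 × 0.48 = 24.96
  Applied module 78 × 0.16 = 12.48
  Ethics module 60.5 × 0.14 = 8.47
Sum = 62.96
62.96 is ≥ 62 and < 82 → Tier 2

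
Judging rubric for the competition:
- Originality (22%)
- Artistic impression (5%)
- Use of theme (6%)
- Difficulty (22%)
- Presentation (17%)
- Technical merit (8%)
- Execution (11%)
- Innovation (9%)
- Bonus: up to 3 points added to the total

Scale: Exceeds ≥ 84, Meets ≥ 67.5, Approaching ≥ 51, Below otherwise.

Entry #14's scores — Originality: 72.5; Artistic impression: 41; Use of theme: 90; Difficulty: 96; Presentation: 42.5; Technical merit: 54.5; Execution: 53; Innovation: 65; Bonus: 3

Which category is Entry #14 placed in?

Weighted total:
  Originality 72.5 × 0.22 = 15.95
  Artistic impression 41 × 0.05 = 2.05
  Use of theme 90 × 0.06 = 5.4
  Difficulty 96 × 0.22 = 21.12
  Presentation 42.5 × 0.17 = 7.225
  Technical merit 54.5 × 0.08 = 4.36
  Execution 53 × 0.11 = 5.83
  Innovation 65 × 0.09 = 5.85
Sum = 67.785
Bonus: 67.785 + 3 = 70.785
70.785 is ≥ 67.5 and < 84 → Meets

Meets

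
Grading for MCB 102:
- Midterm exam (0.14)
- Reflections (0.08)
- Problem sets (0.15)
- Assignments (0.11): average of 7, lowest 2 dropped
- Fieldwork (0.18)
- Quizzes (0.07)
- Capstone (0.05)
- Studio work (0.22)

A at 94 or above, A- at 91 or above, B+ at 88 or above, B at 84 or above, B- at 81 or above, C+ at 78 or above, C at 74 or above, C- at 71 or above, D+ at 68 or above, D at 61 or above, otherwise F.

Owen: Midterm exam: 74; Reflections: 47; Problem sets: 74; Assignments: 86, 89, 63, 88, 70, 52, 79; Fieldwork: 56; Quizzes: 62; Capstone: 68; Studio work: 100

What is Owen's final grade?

Assignments: drop 52, 63 → average of remaining 5 = 412/5 = 82.4
Weighted total:
  Midterm exam 74 × 0.14 = 10.36
  Reflections 47 × 0.08 = 3.76
  Problem sets 74 × 0.15 = 11.1
  Assignments 82.4 × 0.11 = 9.064
  Fieldwork 56 × 0.18 = 10.08
  Quizzes 62 × 0.07 = 4.34
  Capstone 68 × 0.05 = 3.4
  Studio work 100 × 0.22 = 22
Sum = 74.104
74.104 is ≥ 74 and < 78 → C

C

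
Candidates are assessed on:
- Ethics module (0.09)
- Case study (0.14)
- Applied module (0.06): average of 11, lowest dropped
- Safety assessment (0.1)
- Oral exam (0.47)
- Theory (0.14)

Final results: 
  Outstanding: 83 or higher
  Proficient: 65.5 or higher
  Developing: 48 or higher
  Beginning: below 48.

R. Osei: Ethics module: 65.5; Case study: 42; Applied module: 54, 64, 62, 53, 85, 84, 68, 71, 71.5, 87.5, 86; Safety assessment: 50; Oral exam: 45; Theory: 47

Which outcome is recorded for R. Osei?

Developing

Applied module: drop 53 → average of remaining 10 = 733/10 = 73.3
Weighted total:
  Ethics module 65.5 × 0.09 = 5.895
  Case study 42 × 0.14 = 5.88
  Applied module 73.3 × 0.06 = 4.398
  Safety assessment 50 × 0.1 = 5
  Oral exam 45 × 0.47 = 21.15
  Theory 47 × 0.14 = 6.58
Sum = 48.903
48.903 is ≥ 48 and < 65.5 → Developing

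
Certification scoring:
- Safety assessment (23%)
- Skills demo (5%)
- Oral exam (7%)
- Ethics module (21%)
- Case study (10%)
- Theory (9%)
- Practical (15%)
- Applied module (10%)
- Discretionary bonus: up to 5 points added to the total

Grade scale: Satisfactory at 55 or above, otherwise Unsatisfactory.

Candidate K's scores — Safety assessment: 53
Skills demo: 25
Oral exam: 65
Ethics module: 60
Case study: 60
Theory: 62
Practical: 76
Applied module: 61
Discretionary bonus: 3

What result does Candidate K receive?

Satisfactory

Weighted total:
  Safety assessment 53 × 0.23 = 12.19
  Skills demo 25 × 0.05 = 1.25
  Oral exam 65 × 0.07 = 4.55
  Ethics module 60 × 0.21 = 12.6
  Case study 60 × 0.1 = 6
  Theory 62 × 0.09 = 5.58
  Practical 76 × 0.15 = 11.4
  Applied module 61 × 0.1 = 6.1
Sum = 59.67
Discretionary bonus: 59.67 + 3 = 62.67
62.67 ≥ 55 → Satisfactory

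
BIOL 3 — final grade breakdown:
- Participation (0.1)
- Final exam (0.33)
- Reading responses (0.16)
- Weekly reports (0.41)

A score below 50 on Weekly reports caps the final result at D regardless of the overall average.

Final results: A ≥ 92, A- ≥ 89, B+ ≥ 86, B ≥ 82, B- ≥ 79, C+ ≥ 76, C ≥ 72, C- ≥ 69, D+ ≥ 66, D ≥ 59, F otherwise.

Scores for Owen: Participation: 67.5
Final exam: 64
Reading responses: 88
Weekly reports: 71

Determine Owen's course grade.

C-

Weekly reports score 71 ≥ 50: minimum met.
Weighted total:
  Participation 67.5 × 0.1 = 6.75
  Final exam 64 × 0.33 = 21.12
  Reading responses 88 × 0.16 = 14.08
  Weekly reports 71 × 0.41 = 29.11
Sum = 71.06
71.06 is ≥ 69 and < 72 → C-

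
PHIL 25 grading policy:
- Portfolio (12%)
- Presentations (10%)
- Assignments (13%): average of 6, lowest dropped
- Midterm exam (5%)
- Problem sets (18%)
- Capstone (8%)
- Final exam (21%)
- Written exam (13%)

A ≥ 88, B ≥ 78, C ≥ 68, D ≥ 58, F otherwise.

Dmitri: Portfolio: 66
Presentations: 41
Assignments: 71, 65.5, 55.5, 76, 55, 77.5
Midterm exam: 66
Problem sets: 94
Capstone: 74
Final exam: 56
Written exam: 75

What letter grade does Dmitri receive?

Assignments: drop 55 → average of remaining 5 = 345.5/5 = 69.1
Weighted total:
  Portfolio 66 × 0.12 = 7.92
  Presentations 41 × 0.1 = 4.1
  Assignments 69.1 × 0.13 = 8.983
  Midterm exam 66 × 0.05 = 3.3
  Problem sets 94 × 0.18 = 16.92
  Capstone 74 × 0.08 = 5.92
  Final exam 56 × 0.21 = 11.76
  Written exam 75 × 0.13 = 9.75
Sum = 68.653
68.653 is ≥ 68 and < 78 → C

C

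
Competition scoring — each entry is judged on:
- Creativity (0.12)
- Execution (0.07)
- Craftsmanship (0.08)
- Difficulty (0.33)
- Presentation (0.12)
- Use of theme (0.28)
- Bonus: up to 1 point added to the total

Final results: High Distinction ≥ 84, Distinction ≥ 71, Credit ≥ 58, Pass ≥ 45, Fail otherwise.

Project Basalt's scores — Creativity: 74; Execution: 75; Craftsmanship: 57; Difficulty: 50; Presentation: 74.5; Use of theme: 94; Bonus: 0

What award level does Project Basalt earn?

Credit

Weighted total:
  Creativity 74 × 0.12 = 8.88
  Execution 75 × 0.07 = 5.25
  Craftsmanship 57 × 0.08 = 4.56
  Difficulty 50 × 0.33 = 16.5
  Presentation 74.5 × 0.12 = 8.94
  Use of theme 94 × 0.28 = 26.32
Sum = 70.45
Bonus: 70.45 + 0 = 70.45
70.45 is ≥ 58 and < 71 → Credit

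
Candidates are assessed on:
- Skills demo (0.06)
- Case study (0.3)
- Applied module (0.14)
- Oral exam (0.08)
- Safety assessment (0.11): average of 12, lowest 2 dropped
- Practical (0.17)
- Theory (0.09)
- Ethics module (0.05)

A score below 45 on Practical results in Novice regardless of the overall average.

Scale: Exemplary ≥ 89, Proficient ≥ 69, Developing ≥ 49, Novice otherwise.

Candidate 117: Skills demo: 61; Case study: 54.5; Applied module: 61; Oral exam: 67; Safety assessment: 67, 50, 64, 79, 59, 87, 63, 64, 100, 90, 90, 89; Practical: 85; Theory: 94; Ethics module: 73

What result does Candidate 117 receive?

Proficient

Safety assessment: drop 50, 59 → average of remaining 10 = 793/10 = 79.3
Practical score 85 ≥ 45: minimum met.
Weighted total:
  Skills demo 61 × 0.06 = 3.66
  Case study 54.5 × 0.3 = 16.35
  Applied module 61 × 0.14 = 8.54
  Oral exam 67 × 0.08 = 5.36
  Safety assessment 79.3 × 0.11 = 8.723
  Practical 85 × 0.17 = 14.45
  Theory 94 × 0.09 = 8.46
  Ethics module 73 × 0.05 = 3.65
Sum = 69.193
69.193 is ≥ 69 and < 89 → Proficient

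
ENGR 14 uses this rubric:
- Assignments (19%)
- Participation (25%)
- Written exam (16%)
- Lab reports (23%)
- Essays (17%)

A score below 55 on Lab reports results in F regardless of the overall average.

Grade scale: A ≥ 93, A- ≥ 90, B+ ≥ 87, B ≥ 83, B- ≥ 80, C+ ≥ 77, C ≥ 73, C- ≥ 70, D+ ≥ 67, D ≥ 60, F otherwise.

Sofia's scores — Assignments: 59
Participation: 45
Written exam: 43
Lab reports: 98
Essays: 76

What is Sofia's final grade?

D

Lab reports score 98 ≥ 55: minimum met.
Weighted total:
  Assignments 59 × 0.19 = 11.21
  Participation 45 × 0.25 = 11.25
  Written exam 43 × 0.16 = 6.88
  Lab reports 98 × 0.23 = 22.54
  Essays 76 × 0.17 = 12.92
Sum = 64.8
64.8 is ≥ 60 and < 67 → D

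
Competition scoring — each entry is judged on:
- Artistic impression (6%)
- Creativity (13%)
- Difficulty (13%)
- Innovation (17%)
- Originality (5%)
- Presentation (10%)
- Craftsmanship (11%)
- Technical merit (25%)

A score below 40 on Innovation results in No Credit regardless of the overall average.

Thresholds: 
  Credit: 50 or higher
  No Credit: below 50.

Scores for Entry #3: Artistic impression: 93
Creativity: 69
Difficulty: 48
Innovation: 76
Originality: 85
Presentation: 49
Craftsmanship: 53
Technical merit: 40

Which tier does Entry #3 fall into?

Innovation score 76 ≥ 40: minimum met.
Weighted total:
  Artistic impression 93 × 0.06 = 5.58
  Creativity 69 × 0.13 = 8.97
  Difficulty 48 × 0.13 = 6.24
  Innovation 76 × 0.17 = 12.92
  Originality 85 × 0.05 = 4.25
  Presentation 49 × 0.1 = 4.9
  Craftsmanship 53 × 0.11 = 5.83
  Technical merit 40 × 0.25 = 10
Sum = 58.69
58.69 ≥ 50 → Credit

Credit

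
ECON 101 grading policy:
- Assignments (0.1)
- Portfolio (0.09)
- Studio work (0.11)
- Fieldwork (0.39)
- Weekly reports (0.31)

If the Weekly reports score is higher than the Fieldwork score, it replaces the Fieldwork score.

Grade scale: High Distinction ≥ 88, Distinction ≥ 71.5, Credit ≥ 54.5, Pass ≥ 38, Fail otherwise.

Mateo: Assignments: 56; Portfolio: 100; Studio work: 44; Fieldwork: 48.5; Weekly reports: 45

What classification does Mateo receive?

Pass

Weekly reports (45) ≤ Fieldwork (48.5), so Fieldwork stays at 48.5.
Weighted total:
  Assignments 56 × 0.1 = 5.6
  Portfolio 100 × 0.09 = 9
  Studio work 44 × 0.11 = 4.84
  Fieldwork 48.5 × 0.39 = 18.915
  Weekly reports 45 × 0.31 = 13.95
Sum = 52.305
52.305 is ≥ 38 and < 54.5 → Pass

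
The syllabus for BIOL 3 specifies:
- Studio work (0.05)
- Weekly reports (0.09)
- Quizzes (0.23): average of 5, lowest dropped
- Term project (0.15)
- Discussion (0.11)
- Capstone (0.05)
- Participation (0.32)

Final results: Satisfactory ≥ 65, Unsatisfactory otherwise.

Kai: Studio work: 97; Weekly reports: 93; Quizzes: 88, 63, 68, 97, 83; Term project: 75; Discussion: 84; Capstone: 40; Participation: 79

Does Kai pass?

Quizzes: drop 63 → average of remaining 4 = 336/4 = 84
Weighted total:
  Studio work 97 × 0.05 = 4.85
  Weekly reports 93 × 0.09 = 8.37
  Quizzes 84 × 0.23 = 19.32
  Term project 75 × 0.15 = 11.25
  Discussion 84 × 0.11 = 9.24
  Capstone 40 × 0.05 = 2
  Participation 79 × 0.32 = 25.28
Sum = 80.31
80.31 ≥ 65 → Satisfactory

Satisfactory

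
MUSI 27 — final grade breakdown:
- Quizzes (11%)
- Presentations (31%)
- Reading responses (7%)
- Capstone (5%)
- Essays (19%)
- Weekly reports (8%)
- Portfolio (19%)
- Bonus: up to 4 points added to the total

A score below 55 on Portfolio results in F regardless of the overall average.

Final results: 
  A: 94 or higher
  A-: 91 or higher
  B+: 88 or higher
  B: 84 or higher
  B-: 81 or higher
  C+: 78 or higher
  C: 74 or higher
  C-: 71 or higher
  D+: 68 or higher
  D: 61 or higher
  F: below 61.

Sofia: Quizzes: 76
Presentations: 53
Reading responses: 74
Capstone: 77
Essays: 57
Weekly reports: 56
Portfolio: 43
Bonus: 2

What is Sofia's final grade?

F

Portfolio score 43 < 55: minimum not met.
Weighted total:
  Quizzes 76 × 0.11 = 8.36
  Presentations 53 × 0.31 = 16.43
  Reading responses 74 × 0.07 = 5.18
  Capstone 77 × 0.05 = 3.85
  Essays 57 × 0.19 = 10.83
  Weekly reports 56 × 0.08 = 4.48
  Portfolio 43 × 0.19 = 8.17
Sum = 57.3
Bonus: 57.3 + 2 = 59.3
Because the Portfolio minimum was not met, the result is F.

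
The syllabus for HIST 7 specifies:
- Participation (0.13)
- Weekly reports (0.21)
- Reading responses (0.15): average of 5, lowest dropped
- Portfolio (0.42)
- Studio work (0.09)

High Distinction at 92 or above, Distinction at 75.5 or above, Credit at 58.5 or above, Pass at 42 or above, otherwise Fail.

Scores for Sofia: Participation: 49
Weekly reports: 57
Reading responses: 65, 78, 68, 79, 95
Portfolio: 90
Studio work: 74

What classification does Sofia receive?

Credit

Reading responses: drop 65 → average of remaining 4 = 320/4 = 80
Weighted total:
  Participation 49 × 0.13 = 6.37
  Weekly reports 57 × 0.21 = 11.97
  Reading responses 80 × 0.15 = 12
  Portfolio 90 × 0.42 = 37.8
  Studio work 74 × 0.09 = 6.66
Sum = 74.8
74.8 is ≥ 58.5 and < 75.5 → Credit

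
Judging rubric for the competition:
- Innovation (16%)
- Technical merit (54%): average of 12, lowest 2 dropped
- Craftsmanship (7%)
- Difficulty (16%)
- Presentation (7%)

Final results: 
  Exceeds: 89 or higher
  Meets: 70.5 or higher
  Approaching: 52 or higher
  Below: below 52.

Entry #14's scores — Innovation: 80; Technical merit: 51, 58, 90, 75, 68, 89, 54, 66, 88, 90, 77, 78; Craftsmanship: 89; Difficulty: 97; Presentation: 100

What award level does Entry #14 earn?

Technical merit: drop 51, 54 → average of remaining 10 = 779/10 = 77.9
Weighted total:
  Innovation 80 × 0.16 = 12.8
  Technical merit 77.9 × 0.54 = 42.066
  Craftsmanship 89 × 0.07 = 6.23
  Difficulty 97 × 0.16 = 15.52
  Presentation 100 × 0.07 = 7
Sum = 83.616
83.616 is ≥ 70.5 and < 89 → Meets

Meets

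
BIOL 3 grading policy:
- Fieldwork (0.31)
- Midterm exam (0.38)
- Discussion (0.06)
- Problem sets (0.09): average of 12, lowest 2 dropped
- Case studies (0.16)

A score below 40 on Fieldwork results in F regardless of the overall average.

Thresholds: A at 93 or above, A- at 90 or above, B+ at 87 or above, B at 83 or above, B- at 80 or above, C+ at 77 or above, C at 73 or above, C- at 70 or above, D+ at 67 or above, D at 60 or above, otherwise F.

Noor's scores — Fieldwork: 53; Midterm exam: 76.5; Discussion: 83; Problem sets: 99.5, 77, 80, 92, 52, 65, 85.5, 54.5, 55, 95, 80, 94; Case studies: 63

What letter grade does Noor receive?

D+

Problem sets: drop 52, 54.5 → average of remaining 10 = 823/10 = 82.3
Fieldwork score 53 ≥ 40: minimum met.
Weighted total:
  Fieldwork 53 × 0.31 = 16.43
  Midterm exam 76.5 × 0.38 = 29.07
  Discussion 83 × 0.06 = 4.98
  Problem sets 82.3 × 0.09 = 7.407
  Case studies 63 × 0.16 = 10.08
Sum = 67.967
67.967 is ≥ 67 and < 70 → D+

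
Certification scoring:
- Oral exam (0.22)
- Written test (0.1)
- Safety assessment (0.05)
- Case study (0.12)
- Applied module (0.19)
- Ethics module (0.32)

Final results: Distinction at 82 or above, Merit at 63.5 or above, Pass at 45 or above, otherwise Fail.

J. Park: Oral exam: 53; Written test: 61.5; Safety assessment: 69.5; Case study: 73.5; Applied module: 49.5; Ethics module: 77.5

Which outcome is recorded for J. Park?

Weighted total:
  Oral exam 53 × 0.22 = 11.66
  Written test 61.5 × 0.1 = 6.15
  Safety assessment 69.5 × 0.05 = 3.475
  Case study 73.5 × 0.12 = 8.82
  Applied module 49.5 × 0.19 = 9.405
  Ethics module 77.5 × 0.32 = 24.8
Sum = 64.31
64.31 is ≥ 63.5 and < 82 → Merit

Merit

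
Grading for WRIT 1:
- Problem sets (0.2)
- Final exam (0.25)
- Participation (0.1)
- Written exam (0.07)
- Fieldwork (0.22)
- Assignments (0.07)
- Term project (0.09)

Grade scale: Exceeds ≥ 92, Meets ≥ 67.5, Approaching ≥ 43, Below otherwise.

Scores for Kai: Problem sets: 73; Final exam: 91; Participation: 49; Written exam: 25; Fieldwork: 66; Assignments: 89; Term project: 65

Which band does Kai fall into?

Weighted total:
  Problem sets 73 × 0.2 = 14.6
  Final exam 91 × 0.25 = 22.75
  Participation 49 × 0.1 = 4.9
  Written exam 25 × 0.07 = 1.75
  Fieldwork 66 × 0.22 = 14.52
  Assignments 89 × 0.07 = 6.23
  Term project 65 × 0.09 = 5.85
Sum = 70.6
70.6 is ≥ 67.5 and < 92 → Meets

Meets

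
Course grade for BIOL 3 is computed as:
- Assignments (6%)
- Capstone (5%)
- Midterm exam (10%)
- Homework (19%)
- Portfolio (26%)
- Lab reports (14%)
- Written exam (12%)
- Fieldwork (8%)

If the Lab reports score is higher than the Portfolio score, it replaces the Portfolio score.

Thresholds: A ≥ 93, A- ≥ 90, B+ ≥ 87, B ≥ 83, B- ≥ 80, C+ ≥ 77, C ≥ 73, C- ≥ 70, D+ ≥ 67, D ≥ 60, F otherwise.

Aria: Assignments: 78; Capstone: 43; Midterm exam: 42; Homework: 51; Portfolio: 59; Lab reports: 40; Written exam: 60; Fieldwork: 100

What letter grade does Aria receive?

F

Lab reports (40) ≤ Portfolio (59), so Portfolio stays at 59.
Weighted total:
  Assignments 78 × 0.06 = 4.68
  Capstone 43 × 0.05 = 2.15
  Midterm exam 42 × 0.1 = 4.2
  Homework 51 × 0.19 = 9.69
  Portfolio 59 × 0.26 = 15.34
  Lab reports 40 × 0.14 = 5.6
  Written exam 60 × 0.12 = 7.2
  Fieldwork 100 × 0.08 = 8
Sum = 56.86
56.86 < 60 → F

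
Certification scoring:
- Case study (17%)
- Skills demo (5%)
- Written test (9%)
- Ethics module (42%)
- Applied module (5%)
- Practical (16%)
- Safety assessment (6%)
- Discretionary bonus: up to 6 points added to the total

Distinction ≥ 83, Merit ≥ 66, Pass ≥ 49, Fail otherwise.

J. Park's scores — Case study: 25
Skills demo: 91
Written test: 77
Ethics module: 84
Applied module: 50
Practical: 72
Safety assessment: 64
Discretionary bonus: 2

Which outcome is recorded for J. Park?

Merit

Weighted total:
  Case study 25 × 0.17 = 4.25
  Skills demo 91 × 0.05 = 4.55
  Written test 77 × 0.09 = 6.93
  Ethics module 84 × 0.42 = 35.28
  Applied module 50 × 0.05 = 2.5
  Practical 72 × 0.16 = 11.52
  Safety assessment 64 × 0.06 = 3.84
Sum = 68.87
Discretionary bonus: 68.87 + 2 = 70.87
70.87 is ≥ 66 and < 83 → Merit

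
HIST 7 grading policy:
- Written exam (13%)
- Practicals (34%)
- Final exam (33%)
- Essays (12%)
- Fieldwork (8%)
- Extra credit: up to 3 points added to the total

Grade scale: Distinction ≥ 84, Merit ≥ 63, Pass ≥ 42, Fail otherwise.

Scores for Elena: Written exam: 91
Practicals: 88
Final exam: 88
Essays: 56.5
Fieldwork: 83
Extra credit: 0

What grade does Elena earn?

Distinction

Weighted total:
  Written exam 91 × 0.13 = 11.83
  Practicals 88 × 0.34 = 29.92
  Final exam 88 × 0.33 = 29.04
  Essays 56.5 × 0.12 = 6.78
  Fieldwork 83 × 0.08 = 6.64
Sum = 84.21
Extra credit: 84.21 + 0 = 84.21
84.21 ≥ 84 → Distinction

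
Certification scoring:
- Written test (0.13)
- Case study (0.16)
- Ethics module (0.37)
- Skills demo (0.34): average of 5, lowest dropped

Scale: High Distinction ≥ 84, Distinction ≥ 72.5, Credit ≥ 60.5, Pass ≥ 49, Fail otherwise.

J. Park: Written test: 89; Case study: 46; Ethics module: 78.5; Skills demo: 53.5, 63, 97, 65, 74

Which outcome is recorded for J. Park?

Skills demo: drop 53.5 → average of remaining 4 = 299/4 = 74.75
Weighted total:
  Written test 89 × 0.13 = 11.57
  Case study 46 × 0.16 = 7.36
  Ethics module 78.5 × 0.37 = 29.045
  Skills demo 74.75 × 0.34 = 25.415
Sum = 73.39
73.39 is ≥ 72.5 and < 84 → Distinction

Distinction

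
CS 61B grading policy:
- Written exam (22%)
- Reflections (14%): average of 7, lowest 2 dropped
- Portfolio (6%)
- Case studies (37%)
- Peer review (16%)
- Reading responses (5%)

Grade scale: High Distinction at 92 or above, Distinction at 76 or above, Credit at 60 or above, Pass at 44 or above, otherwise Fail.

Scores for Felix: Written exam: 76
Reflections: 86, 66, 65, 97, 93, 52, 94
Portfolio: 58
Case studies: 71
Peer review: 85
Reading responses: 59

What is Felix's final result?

Reflections: drop 52, 65 → average of remaining 5 = 436/5 = 87.2
Weighted total:
  Written exam 76 × 0.22 = 16.72
  Reflections 87.2 × 0.14 = 12.208
  Portfolio 58 × 0.06 = 3.48
  Case studies 71 × 0.37 = 26.27
  Peer review 85 × 0.16 = 13.6
  Reading responses 59 × 0.05 = 2.95
Sum = 75.228
75.228 is ≥ 60 and < 76 → Credit

Credit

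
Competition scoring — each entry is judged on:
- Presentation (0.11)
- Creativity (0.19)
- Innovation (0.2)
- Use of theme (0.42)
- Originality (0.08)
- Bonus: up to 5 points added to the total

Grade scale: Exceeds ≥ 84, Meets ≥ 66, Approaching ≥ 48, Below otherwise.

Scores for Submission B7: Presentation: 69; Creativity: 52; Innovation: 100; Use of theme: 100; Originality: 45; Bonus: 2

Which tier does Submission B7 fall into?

Weighted total:
  Presentation 69 × 0.11 = 7.59
  Creativity 52 × 0.19 = 9.88
  Innovation 100 × 0.2 = 20
  Use of theme 100 × 0.42 = 42
  Originality 45 × 0.08 = 3.6
Sum = 83.07
Bonus: 83.07 + 2 = 85.07
85.07 ≥ 84 → Exceeds

Exceeds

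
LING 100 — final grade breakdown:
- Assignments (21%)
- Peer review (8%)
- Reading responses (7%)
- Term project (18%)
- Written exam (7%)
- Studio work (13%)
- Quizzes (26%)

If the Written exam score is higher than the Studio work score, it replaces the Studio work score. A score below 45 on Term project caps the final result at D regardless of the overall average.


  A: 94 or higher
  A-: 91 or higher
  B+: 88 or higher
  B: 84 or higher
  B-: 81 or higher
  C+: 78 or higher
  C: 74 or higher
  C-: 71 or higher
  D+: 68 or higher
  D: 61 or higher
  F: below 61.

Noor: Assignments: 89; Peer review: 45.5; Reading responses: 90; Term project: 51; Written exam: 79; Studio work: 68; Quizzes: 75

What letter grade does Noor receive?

C-

Written exam (79) > Studio work (68), so Studio work counts as 79.
Term project score 51 ≥ 45: minimum met.
Weighted total:
  Assignments 89 × 0.21 = 18.69
  Peer review 45.5 × 0.08 = 3.64
  Reading responses 90 × 0.07 = 6.3
  Term project 51 × 0.18 = 9.18
  Written exam 79 × 0.07 = 5.53
  Studio work 79 × 0.13 = 10.27
  Quizzes 75 × 0.26 = 19.5
Sum = 73.11
73.11 is ≥ 71 and < 74 → C-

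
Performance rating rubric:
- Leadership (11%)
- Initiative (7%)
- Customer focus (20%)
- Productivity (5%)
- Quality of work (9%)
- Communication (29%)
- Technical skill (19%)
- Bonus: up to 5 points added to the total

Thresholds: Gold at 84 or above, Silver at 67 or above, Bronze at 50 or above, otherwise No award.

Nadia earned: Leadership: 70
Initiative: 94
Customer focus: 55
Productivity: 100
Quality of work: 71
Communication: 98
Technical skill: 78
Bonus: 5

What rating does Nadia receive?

Gold

Weighted total:
  Leadership 70 × 0.11 = 7.7
  Initiative 94 × 0.07 = 6.58
  Customer focus 55 × 0.2 = 11
  Productivity 100 × 0.05 = 5
  Quality of work 71 × 0.09 = 6.39
  Communication 98 × 0.29 = 28.42
  Technical skill 78 × 0.19 = 14.82
Sum = 79.91
Bonus: 79.91 + 5 = 84.91
84.91 ≥ 84 → Gold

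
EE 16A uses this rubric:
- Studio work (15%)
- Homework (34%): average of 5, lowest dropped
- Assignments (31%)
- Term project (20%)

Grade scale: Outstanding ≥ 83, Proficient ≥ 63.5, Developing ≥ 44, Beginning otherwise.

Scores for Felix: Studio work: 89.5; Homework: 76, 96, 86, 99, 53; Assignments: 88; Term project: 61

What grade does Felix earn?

Outstanding

Homework: drop 53 → average of remaining 4 = 357/4 = 89.25
Weighted total:
  Studio work 89.5 × 0.15 = 13.425
  Homework 89.25 × 0.34 = 30.345
  Assignments 88 × 0.31 = 27.28
  Term project 61 × 0.2 = 12.2
Sum = 83.25
83.25 ≥ 83 → Outstanding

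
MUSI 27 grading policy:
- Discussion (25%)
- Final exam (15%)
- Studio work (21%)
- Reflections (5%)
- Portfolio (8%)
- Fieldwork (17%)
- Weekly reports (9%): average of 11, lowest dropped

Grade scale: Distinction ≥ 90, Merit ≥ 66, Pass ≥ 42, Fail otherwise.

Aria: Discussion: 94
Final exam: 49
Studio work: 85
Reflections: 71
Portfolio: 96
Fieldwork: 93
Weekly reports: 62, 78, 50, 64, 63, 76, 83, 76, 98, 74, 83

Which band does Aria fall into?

Merit

Weekly reports: drop 50 → average of remaining 10 = 757/10 = 75.7
Weighted total:
  Discussion 94 × 0.25 = 23.5
  Final exam 49 × 0.15 = 7.35
  Studio work 85 × 0.21 = 17.85
  Reflections 71 × 0.05 = 3.55
  Portfolio 96 × 0.08 = 7.68
  Fieldwork 93 × 0.17 = 15.81
  Weekly reports 75.7 × 0.09 = 6.813
Sum = 82.553
82.553 is ≥ 66 and < 90 → Merit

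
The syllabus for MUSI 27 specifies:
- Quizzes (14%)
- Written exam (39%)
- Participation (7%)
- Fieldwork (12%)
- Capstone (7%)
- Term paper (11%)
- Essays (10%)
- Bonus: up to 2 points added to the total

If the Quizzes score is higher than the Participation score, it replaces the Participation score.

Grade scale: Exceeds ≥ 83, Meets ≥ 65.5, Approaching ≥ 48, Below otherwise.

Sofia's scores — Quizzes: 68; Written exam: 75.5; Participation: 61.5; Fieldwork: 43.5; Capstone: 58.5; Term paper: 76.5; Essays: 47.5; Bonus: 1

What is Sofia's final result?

Quizzes (68) > Participation (61.5), so Participation counts as 68.
Weighted total:
  Quizzes 68 × 0.14 = 9.52
  Written exam 75.5 × 0.39 = 29.445
  Participation 68 × 0.07 = 4.76
  Fieldwork 43.5 × 0.12 = 5.22
  Capstone 58.5 × 0.07 = 4.095
  Term paper 76.5 × 0.11 = 8.415
  Essays 47.5 × 0.1 = 4.75
Sum = 66.205
Bonus: 66.205 + 1 = 67.205
67.205 is ≥ 65.5 and < 83 → Meets

Meets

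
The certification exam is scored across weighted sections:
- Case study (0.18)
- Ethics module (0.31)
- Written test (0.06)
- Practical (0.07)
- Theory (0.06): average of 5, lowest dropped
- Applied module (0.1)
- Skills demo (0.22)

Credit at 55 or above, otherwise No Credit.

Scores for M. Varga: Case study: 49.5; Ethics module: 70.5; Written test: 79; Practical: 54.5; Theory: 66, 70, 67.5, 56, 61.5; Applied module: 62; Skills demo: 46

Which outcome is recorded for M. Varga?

Credit

Theory: drop 56 → average of remaining 4 = 265/4 = 66.25
Weighted total:
  Case study 49.5 × 0.18 = 8.91
  Ethics module 70.5 × 0.31 = 21.855
  Written test 79 × 0.06 = 4.74
  Practical 54.5 × 0.07 = 3.815
  Theory 66.25 × 0.06 = 3.975
  Applied module 62 × 0.1 = 6.2
  Skills demo 46 × 0.22 = 10.12
Sum = 59.615
59.615 ≥ 55 → Credit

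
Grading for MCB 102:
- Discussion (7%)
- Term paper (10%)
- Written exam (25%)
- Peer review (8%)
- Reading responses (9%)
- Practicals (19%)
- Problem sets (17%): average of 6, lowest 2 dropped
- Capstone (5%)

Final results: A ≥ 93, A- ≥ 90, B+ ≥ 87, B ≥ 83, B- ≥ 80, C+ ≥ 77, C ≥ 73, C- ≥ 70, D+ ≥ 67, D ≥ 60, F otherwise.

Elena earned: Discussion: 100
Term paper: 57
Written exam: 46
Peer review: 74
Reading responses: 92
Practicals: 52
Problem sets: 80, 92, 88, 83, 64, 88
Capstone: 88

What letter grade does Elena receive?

Problem sets: drop 64, 80 → average of remaining 4 = 351/4 = 87.75
Weighted total:
  Discussion 100 × 0.07 = 7
  Term paper 57 × 0.1 = 5.7
  Written exam 46 × 0.25 = 11.5
  Peer review 74 × 0.08 = 5.92
  Reading responses 92 × 0.09 = 8.28
  Practicals 52 × 0.19 = 9.88
  Problem sets 87.75 × 0.17 = 14.9175
  Capstone 88 × 0.05 = 4.4
Sum = 67.5975
67.5975 is ≥ 67 and < 70 → D+

D+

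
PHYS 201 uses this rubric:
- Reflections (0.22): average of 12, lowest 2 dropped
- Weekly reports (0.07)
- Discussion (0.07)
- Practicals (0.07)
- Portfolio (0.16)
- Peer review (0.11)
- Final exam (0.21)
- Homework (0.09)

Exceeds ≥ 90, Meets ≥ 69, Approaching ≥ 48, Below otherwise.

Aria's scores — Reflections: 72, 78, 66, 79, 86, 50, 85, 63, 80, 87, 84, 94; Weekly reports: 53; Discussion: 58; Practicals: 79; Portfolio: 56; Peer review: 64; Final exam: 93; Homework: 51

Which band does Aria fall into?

Reflections: drop 50, 63 → average of remaining 10 = 811/10 = 81.1
Weighted total:
  Reflections 81.1 × 0.22 = 17.842
  Weekly reports 53 × 0.07 = 3.71
  Discussion 58 × 0.07 = 4.06
  Practicals 79 × 0.07 = 5.53
  Portfolio 56 × 0.16 = 8.96
  Peer review 64 × 0.11 = 7.04
  Final exam 93 × 0.21 = 19.53
  Homework 51 × 0.09 = 4.59
Sum = 71.262
71.262 is ≥ 69 and < 90 → Meets

Meets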